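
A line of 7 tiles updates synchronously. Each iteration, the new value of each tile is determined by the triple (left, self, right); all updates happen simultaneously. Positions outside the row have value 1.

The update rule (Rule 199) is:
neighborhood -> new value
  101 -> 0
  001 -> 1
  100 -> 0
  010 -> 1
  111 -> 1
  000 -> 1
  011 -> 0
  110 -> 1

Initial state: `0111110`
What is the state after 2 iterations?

0101110

0011110
0101110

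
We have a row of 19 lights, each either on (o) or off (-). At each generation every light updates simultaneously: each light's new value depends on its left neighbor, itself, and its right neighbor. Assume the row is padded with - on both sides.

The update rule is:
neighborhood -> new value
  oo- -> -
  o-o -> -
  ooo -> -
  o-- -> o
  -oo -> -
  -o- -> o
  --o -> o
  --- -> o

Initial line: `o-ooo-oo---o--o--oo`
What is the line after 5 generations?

generation 1: o-------ooooooooo--
generation 2: oooooooo---------oo
generation 3: --------ooooooooo--
generation 4: oooooooo---------oo  (repeats generation 2; period 2)
generation 5: --------ooooooooo--

--------ooooooooo--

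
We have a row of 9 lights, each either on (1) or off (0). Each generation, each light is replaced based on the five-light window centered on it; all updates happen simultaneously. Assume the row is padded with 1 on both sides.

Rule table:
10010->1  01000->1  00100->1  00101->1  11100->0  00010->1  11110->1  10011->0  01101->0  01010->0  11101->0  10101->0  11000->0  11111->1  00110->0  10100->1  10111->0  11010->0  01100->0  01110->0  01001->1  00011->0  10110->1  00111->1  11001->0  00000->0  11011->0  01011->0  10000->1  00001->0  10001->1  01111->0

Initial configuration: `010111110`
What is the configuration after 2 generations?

000001100
010000000

010000000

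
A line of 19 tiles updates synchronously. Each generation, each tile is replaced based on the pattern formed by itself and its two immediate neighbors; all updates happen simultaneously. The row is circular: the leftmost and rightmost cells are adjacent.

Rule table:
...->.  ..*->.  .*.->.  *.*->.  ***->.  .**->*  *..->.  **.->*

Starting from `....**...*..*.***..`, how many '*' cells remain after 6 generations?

2

....**........*.*..
....**.............
....**.............  (fixed point — unchanged through generation 6)
count of *: 2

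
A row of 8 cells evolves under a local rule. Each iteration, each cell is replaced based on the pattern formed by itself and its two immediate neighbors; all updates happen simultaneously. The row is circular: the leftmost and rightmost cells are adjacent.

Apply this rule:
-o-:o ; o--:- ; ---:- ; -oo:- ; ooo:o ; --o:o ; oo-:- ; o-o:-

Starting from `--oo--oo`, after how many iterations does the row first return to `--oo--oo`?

-o---o--
oo--oo--
---o---o
--oo--oo

4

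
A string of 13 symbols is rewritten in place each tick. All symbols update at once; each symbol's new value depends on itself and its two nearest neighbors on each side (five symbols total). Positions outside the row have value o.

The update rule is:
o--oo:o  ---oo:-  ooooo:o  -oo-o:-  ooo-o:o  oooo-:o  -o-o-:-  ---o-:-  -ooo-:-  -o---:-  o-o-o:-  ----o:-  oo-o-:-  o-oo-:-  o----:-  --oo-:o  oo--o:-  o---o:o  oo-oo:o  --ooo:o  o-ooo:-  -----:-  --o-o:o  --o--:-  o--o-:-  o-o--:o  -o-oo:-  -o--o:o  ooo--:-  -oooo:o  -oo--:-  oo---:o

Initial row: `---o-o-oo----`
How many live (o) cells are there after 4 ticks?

oo-o-----o---
oo-o-------o-
oo-o-------o-  (fixed point — unchanged through tick 4)
count of o: 4

4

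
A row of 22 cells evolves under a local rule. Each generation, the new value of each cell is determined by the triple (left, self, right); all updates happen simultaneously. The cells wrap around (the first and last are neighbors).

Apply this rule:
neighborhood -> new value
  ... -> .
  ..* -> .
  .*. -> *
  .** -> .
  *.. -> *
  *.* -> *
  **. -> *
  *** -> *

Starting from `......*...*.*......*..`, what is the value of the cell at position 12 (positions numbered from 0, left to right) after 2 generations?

*

......**..****.....**.
.......**..****.....**
position 12 holds *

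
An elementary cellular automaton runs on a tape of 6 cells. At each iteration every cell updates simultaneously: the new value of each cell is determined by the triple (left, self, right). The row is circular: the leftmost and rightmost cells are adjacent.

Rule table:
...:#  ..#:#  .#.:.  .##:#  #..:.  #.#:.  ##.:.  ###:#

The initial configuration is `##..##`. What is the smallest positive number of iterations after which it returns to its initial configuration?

#..###
..####
.####.
####..
###..#
##..##

6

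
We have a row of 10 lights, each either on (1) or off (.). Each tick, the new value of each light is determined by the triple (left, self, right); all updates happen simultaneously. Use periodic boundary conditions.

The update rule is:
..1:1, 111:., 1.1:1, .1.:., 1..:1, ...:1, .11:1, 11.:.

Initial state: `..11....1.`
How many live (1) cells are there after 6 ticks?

4

111.1111.1
...11...11
1111.1111.
1...11...1
.1111.1111
11...11...
count of 1: 4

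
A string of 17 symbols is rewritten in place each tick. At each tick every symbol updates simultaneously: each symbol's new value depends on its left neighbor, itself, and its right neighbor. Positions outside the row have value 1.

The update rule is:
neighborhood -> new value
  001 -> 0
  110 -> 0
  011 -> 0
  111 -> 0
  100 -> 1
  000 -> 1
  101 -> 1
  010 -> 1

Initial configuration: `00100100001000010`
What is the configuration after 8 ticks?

01000010000100100

10110111101111011
01001000010000100
11101111011110110
00010000100001001
11011110111101100
00100001000010010
10111101111011011
01000010000100100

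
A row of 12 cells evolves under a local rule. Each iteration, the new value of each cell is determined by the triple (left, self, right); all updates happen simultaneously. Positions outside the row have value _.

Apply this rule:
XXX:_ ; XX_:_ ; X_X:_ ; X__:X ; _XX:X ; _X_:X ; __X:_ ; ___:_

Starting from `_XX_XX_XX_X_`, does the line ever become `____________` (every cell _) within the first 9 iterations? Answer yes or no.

_X__X__X__XX
_XX_XX_XX_X_  (repeats iteration 0; period 2)
iteration 9: _X__X__X__XX
iteration 9 is _X__X__X__XX, still not uniform _

no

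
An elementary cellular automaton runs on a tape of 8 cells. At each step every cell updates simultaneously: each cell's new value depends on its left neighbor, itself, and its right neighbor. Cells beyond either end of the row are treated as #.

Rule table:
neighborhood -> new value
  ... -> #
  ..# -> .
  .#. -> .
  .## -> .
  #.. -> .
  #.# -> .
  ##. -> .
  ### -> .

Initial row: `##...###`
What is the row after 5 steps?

...#....

step 1: ...#....
step 2: .#...##.
step 3: ...#....  (repeats step 1; period 2)
step 5: ...#....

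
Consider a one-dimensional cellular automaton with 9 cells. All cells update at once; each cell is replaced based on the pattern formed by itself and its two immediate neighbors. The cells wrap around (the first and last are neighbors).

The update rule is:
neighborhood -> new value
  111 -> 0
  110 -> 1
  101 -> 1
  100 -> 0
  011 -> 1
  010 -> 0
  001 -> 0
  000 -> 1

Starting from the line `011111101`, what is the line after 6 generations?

110000110
110110111
011111100
010000101
100110010
000110001

000110001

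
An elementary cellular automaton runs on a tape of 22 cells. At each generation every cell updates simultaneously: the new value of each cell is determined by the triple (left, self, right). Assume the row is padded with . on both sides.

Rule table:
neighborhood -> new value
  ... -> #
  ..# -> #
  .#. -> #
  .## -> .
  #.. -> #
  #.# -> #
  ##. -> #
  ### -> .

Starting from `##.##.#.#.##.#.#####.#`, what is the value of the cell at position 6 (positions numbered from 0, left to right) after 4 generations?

.##.######.####....###
#.##.....##...#####..#
##.######.####....####
.##.....##...#####...#
position 6 holds .

.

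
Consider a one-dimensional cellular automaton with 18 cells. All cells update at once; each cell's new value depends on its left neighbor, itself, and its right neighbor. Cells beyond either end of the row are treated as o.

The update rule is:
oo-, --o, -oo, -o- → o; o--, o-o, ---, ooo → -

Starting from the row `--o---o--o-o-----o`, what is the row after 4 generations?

-oo--oo-oo-o----oo
-oo-ooo-oo-o---oo-
-oo-o-o-oo-o--ooo-
-oo-o-o-oo-o-oo-o-

-oo-o-o-oo-o-oo-o-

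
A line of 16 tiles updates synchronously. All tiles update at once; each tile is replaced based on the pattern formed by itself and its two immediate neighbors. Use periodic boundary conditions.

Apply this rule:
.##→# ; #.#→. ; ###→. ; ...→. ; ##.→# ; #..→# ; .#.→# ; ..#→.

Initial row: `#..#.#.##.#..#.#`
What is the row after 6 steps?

##.#.#.##.##.#.#
.#.#.#.##.##.#.#
.#.#.#.##.##.#.#  (fixed point — unchanged through step 6)

.#.#.#.##.##.#.#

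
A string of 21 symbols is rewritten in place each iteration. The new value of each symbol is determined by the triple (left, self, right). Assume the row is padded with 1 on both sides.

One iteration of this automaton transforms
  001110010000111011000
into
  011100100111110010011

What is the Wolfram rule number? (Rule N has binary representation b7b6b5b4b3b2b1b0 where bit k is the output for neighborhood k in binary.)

position 3: 111 → 1  (bit 7 = 1)
position 4: 110 → 0  (bit 6 = 0)
position 15: 101 → 0  (bit 5 = 0)
position 0: 100 → 0  (bit 4 = 0)
position 2: 011 → 1  (bit 3 = 1)
position 7: 010 → 0  (bit 2 = 0)
position 1: 001 → 1  (bit 1 = 1)
position 9: 000 → 1  (bit 0 = 1)
bits b7..b0 = 10001011 = 139

139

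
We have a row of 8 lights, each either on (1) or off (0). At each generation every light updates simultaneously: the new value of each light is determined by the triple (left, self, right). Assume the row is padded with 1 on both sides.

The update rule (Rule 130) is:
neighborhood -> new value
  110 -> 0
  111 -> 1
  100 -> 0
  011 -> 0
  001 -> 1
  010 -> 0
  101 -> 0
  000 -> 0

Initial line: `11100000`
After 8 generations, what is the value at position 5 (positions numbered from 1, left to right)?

0

11000001
10000010
00000100
00001001
00010010
00100100
01001001
00010010
position 5 holds 0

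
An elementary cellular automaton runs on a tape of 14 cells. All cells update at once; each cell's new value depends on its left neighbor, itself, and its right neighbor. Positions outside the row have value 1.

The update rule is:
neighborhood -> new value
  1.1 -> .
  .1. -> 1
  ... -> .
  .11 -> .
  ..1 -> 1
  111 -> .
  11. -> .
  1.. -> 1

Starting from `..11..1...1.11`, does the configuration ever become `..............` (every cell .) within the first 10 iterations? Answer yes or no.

no

11..1111.11...
..11.......1.1
11..1.....11..
..1111...1..11
11....1.1111..
..1..11.....11
11111..1...1..
.....1111.1111
1...1.........
.1.111.......1
iteration 10 is .1.111.......1, still not uniform .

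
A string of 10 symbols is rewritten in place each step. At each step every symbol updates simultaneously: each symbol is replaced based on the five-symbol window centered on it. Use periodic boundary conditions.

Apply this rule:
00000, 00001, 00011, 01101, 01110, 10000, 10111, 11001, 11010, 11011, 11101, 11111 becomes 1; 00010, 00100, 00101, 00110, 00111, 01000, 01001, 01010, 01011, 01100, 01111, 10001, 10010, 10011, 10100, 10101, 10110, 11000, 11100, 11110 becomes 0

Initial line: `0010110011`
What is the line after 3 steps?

step 1: 1000001000
step 2: 0011100000
step 3: 1101001111

1101001111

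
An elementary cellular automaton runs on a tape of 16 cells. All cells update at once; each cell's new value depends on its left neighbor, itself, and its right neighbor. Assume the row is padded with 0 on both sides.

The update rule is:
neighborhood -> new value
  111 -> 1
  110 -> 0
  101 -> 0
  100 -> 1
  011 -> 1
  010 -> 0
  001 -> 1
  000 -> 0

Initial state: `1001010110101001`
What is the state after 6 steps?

0110000100000110
1101001010001101
1000110001011000
0101101010010100
1001000001100010
0110100011010101

0110100011010101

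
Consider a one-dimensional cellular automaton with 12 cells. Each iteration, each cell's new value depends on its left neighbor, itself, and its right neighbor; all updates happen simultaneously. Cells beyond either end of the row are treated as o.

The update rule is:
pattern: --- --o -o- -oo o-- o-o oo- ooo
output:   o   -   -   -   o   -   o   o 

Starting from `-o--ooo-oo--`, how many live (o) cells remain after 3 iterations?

5

iteration 1: --o--oo--oo-
iteration 2: o--o--oo--o-
iteration 3: oo--o--oo---
count of o: 5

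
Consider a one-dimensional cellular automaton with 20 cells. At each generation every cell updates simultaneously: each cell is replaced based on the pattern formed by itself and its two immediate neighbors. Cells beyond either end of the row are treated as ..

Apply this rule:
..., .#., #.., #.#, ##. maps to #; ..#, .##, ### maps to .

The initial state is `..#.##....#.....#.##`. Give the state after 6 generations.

##..##....##..##...#

#.##.####.#####.##.#
##.##...##....##.###
.##.###..####..##..#
..##..##....##..##.#
#..##..####..##..###
##..##....##..##...#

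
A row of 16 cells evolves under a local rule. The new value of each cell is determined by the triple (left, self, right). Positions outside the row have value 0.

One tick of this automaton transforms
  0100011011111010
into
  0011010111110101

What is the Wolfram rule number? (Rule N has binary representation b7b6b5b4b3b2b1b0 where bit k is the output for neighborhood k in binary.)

185

position 9: 111 → 1  (bit 7 = 1)
position 6: 110 → 0  (bit 6 = 0)
position 7: 101 → 1  (bit 5 = 1)
position 2: 100 → 1  (bit 4 = 1)
position 5: 011 → 1  (bit 3 = 1)
position 1: 010 → 0  (bit 2 = 0)
position 0: 001 → 0  (bit 1 = 0)
position 3: 000 → 1  (bit 0 = 1)
bits b7..b0 = 10111001 = 185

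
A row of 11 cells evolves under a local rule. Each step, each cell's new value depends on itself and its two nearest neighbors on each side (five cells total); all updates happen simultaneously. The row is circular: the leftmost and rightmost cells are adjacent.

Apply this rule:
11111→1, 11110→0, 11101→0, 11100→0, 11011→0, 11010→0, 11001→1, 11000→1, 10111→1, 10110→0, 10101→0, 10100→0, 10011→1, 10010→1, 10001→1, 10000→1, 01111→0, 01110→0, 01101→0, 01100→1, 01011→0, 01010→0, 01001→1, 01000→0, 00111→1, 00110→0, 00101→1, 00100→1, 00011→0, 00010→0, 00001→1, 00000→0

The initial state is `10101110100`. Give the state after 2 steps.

10001000011
01101011010

01101011010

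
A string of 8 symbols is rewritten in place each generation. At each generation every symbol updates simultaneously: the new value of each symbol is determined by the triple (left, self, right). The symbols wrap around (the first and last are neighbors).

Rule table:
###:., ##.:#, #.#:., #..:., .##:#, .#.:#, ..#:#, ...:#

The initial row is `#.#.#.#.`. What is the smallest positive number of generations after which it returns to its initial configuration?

1

#.#.#.#.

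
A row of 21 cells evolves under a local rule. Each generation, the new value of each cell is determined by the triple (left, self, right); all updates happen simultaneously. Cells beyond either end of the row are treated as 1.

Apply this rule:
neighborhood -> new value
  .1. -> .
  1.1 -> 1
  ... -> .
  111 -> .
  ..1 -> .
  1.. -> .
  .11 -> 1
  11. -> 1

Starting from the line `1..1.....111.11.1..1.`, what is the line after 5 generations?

1.........11........1

1........1.11111....1
1.........11...1....1
1.........11........1
1.........11........1  (fixed point — unchanged through generation 5)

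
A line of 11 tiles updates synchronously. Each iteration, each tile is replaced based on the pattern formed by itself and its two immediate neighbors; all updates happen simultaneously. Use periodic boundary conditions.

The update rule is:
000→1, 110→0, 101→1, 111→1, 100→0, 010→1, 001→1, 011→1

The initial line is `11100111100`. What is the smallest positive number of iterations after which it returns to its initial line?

11

iteration 1: 11001111001
iteration 2: 10011110011
iteration 3: 00111100111
iteration 4: 01111001110
iteration 5: 11110011100
iteration 6: 11100111001
iteration 7: 11001110011
iteration 8: 10011100111
iteration 9: 00111001111
iteration 10: 01110011110
iteration 11: 11100111100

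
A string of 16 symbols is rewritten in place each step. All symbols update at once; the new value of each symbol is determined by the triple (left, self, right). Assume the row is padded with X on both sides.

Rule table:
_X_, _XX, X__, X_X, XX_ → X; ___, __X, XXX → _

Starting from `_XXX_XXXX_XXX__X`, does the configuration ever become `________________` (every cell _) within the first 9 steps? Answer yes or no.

no

step 1: XX_XXX__XXX_XX_X
step 2: _XXX_XX_X_XXXXXX
step 3: XX_XXXXXXXX_____
step 4: _XXX______XX____
step 5: XX_XX_____XXX___
step 6: _XXXXX____X_XX__
step 7: XX___XX___XXXXX_
step 8: _XX__XXX__X___XX
step 9: XXXX_X_XX_XX__X_
step 9 is XXXX_X_XX_XX__X_, still not uniform _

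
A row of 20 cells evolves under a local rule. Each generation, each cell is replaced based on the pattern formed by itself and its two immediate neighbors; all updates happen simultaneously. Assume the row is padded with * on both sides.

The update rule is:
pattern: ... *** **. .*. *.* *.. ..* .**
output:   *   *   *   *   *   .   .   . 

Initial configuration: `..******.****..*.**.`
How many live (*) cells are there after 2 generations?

12

...******.***..**.**
.*..******.**...**.*
count of *: 12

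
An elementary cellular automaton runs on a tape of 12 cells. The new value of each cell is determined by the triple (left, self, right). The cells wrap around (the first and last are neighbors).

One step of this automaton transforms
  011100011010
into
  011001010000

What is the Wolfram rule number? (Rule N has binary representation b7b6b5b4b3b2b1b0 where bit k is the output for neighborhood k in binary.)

137

position 2: 111 → 1  (bit 7 = 1)
position 3: 110 → 0  (bit 6 = 0)
position 9: 101 → 0  (bit 5 = 0)
position 4: 100 → 0  (bit 4 = 0)
position 1: 011 → 1  (bit 3 = 1)
position 10: 010 → 0  (bit 2 = 0)
position 0: 001 → 0  (bit 1 = 0)
position 5: 000 → 1  (bit 0 = 1)
bits b7..b0 = 10001001 = 137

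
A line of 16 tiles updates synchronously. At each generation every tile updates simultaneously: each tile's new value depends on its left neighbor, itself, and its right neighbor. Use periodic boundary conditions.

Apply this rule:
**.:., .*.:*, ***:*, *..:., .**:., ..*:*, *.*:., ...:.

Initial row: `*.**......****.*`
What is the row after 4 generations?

......**........

.........*.**...
........**......
.......*........
......**........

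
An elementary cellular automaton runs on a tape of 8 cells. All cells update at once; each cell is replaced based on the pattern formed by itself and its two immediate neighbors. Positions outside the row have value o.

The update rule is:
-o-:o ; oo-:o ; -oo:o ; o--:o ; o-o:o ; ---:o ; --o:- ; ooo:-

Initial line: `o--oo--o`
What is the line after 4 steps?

oo-ooo-o
-ooo-ooo
oo-ooo--
-ooo-oo-

-ooo-oo-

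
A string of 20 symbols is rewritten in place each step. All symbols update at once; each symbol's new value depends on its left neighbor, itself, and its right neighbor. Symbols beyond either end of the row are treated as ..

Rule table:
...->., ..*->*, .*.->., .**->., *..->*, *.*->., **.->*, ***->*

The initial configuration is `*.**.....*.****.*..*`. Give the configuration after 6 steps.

......*.*..*.*.*.***

...**...*...***..**.
..*.**.*.*.*.****.**
.*...*........***..*
*.*.*.*......*.****.
.......*....*...****
......*.*..*.*.*.***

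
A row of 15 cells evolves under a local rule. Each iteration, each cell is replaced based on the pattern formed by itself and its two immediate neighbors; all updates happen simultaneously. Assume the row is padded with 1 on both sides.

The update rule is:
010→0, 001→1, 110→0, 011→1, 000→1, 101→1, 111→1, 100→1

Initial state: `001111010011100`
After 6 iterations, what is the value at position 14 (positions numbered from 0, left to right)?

111110101111011
111101011110111
111010111101111
110101111011111
101011110111111
010111101111111
position 14 holds 1

1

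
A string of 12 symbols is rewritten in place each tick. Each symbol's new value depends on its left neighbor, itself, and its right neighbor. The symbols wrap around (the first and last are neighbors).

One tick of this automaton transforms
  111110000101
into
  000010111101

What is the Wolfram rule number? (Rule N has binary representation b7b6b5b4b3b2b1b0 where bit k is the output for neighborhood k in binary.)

position 0: 111 → 0  (bit 7 = 0)
position 4: 110 → 1  (bit 6 = 1)
position 10: 101 → 0  (bit 5 = 0)
position 5: 100 → 0  (bit 4 = 0)
position 11: 011 → 1  (bit 3 = 1)
position 9: 010 → 1  (bit 2 = 1)
position 8: 001 → 1  (bit 1 = 1)
position 6: 000 → 1  (bit 0 = 1)
bits b7..b0 = 01001111 = 79

79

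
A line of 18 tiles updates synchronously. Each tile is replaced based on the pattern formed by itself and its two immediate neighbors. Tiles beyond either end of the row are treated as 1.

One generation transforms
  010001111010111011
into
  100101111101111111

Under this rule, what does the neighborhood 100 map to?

At position 2 the neighborhood is 100; the next row has 0 there.

0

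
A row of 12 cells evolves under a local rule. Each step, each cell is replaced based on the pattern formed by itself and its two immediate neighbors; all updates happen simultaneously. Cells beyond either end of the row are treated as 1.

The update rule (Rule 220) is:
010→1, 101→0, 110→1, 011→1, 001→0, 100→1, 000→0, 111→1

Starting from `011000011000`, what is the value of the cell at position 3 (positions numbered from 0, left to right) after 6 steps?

1

011100011100
011110011110
011111011110
011111011110  (fixed point — unchanged through step 6)
position 3 holds 1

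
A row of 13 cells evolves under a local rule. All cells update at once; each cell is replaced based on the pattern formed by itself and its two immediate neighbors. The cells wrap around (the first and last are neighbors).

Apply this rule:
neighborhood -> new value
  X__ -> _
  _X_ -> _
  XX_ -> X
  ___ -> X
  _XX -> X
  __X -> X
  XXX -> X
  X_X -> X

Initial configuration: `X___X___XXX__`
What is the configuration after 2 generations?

_XXX_XXXXXXX_

generation 1: __XX__XXXXX_X
generation 2: _XXX_XXXXXXX_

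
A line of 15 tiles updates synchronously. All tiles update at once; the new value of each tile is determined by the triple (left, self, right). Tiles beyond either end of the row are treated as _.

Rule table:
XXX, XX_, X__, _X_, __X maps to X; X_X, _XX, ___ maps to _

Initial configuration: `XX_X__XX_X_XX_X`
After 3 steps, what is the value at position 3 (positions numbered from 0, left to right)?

step 1: _X_XXX_X_X__X_X
step 2: XX__XX_X_XXXX_X
step 3: _XXX_X_X__XXX_X
position 3 holds X

X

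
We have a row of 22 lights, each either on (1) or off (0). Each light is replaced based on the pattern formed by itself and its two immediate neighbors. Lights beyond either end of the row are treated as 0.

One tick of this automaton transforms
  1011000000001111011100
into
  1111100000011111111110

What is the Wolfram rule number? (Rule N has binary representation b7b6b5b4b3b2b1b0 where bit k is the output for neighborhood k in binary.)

254

position 13: 111 → 1  (bit 7 = 1)
position 3: 110 → 1  (bit 6 = 1)
position 1: 101 → 1  (bit 5 = 1)
position 4: 100 → 1  (bit 4 = 1)
position 2: 011 → 1  (bit 3 = 1)
position 0: 010 → 1  (bit 2 = 1)
position 11: 001 → 1  (bit 1 = 1)
position 5: 000 → 0  (bit 0 = 0)
bits b7..b0 = 11111110 = 254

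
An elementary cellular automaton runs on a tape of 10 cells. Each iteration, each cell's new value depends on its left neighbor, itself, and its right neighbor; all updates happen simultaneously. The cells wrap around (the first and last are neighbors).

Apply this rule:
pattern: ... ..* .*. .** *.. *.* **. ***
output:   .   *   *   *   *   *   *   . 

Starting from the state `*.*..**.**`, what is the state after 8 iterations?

*********.
*.......**
**.....**.
***...****
..**.**...
.*******..
**.....**.  (repeats iteration 3; period 4)
iteration 8: ***...****

***...****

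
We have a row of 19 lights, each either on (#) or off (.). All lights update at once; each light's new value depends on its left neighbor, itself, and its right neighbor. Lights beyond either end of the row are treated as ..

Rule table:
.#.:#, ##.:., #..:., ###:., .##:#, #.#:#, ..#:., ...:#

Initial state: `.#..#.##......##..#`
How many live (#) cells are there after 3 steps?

11

.#..###..####.#...#
.#..#....#...##.#.#
.#..#.##.#.#.#.####
count of #: 11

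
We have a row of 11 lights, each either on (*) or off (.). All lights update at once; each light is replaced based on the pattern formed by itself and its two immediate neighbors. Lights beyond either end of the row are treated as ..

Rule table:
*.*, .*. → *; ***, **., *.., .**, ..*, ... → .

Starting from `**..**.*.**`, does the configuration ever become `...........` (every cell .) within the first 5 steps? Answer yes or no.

step 1: ......***..
step 2: ...........
all cells are . at step 2

yes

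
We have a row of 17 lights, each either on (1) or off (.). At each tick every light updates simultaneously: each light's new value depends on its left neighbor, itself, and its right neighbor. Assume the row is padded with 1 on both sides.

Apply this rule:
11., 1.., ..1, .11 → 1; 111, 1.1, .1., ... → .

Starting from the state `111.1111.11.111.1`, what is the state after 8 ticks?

tick 1: ..1.1..1.11.1.1.1
tick 2: 11...11..11.....1
tick 3: .11.11111111...11
tick 4: .11.1......11.11.
tick 5: .11..1....111.11.
tick 6: .1111.1..11.1.11.
tick 7: .1..1..1111...11.
tick 8: ..11.111..11.111.

..11.111..11.111.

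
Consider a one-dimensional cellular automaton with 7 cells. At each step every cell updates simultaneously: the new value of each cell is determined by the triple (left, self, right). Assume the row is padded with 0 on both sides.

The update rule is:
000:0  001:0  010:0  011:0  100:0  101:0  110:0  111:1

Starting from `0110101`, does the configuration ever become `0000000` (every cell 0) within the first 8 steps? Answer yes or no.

step 1: 0000000
all cells are 0 at step 1

yes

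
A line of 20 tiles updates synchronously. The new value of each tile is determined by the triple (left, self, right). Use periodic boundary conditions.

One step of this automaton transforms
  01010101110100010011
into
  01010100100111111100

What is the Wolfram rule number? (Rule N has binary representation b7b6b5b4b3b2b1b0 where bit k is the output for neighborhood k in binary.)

position 8: 111 → 1  (bit 7 = 1)
position 9: 110 → 0  (bit 6 = 0)
position 0: 101 → 0  (bit 5 = 0)
position 12: 100 → 1  (bit 4 = 1)
position 7: 011 → 0  (bit 3 = 0)
position 1: 010 → 1  (bit 2 = 1)
position 14: 001 → 1  (bit 1 = 1)
position 13: 000 → 1  (bit 0 = 1)
bits b7..b0 = 10010111 = 151

151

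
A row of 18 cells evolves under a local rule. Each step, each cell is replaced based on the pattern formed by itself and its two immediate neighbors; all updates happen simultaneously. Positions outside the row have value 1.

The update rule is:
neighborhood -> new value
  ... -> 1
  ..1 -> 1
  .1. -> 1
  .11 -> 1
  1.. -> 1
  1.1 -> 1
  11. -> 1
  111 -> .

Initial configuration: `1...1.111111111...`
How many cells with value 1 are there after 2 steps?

9

step 1: 1111111.......1111
step 2: ......111111111...
count of 1: 9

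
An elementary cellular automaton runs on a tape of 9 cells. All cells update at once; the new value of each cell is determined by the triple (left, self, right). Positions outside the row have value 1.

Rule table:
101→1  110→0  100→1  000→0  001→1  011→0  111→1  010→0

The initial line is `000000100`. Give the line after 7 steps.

101101010

100001011
010010101
101101010
010010101  (repeats step 2; period 2)
step 7: 101101010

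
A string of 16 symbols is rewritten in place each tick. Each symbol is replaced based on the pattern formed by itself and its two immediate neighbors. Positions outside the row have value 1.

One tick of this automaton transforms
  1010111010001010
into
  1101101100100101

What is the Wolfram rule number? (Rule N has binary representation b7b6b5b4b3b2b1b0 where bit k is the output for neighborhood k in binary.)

105

position 5: 111 → 0  (bit 7 = 0)
position 0: 110 → 1  (bit 6 = 1)
position 1: 101 → 1  (bit 5 = 1)
position 9: 100 → 0  (bit 4 = 0)
position 4: 011 → 1  (bit 3 = 1)
position 2: 010 → 0  (bit 2 = 0)
position 11: 001 → 0  (bit 1 = 0)
position 10: 000 → 1  (bit 0 = 1)
bits b7..b0 = 01101001 = 105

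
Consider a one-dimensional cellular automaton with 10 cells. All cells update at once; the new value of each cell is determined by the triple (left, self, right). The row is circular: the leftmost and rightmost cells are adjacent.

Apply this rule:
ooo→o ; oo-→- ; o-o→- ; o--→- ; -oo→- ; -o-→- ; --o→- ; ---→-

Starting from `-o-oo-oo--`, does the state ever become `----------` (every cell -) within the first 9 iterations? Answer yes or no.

iteration 1: ----------
all cells are - at iteration 1

yes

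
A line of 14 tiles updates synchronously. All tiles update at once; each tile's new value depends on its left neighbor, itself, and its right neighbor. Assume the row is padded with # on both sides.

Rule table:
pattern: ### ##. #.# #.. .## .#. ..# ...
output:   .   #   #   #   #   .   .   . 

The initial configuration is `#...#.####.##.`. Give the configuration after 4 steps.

##...##..#####
.##..###.#....
####.#.##.#...
...##.####.#..

...##.####.#..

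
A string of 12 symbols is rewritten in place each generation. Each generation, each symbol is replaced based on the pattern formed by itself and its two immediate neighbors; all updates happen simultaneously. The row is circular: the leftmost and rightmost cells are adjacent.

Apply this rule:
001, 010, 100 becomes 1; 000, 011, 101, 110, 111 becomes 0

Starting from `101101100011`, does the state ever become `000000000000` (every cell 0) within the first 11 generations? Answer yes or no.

000000010100
000000110110
000001000001
100011100011
010100010100
110110110110
000000000000
all cells are 0 at generation 7

yes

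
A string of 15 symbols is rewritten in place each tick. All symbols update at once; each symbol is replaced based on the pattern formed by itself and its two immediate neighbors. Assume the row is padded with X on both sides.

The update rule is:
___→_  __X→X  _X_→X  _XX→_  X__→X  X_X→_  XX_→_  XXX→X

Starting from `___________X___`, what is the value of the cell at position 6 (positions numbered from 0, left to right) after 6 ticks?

_

X_________XXX_X
_X_______X_X___
_XX_____XX_XX_X
___X___X_______
X_XXX_XXX_____X
___X___X_X___X_
position 6 holds _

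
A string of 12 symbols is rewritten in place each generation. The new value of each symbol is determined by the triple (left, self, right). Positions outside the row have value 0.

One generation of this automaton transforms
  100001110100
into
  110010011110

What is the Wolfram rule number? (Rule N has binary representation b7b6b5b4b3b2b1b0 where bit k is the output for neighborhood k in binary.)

position 6: 111 → 0  (bit 7 = 0)
position 7: 110 → 1  (bit 6 = 1)
position 8: 101 → 1  (bit 5 = 1)
position 1: 100 → 1  (bit 4 = 1)
position 5: 011 → 0  (bit 3 = 0)
position 0: 010 → 1  (bit 2 = 1)
position 4: 001 → 1  (bit 1 = 1)
position 2: 000 → 0  (bit 0 = 0)
bits b7..b0 = 01110110 = 118

118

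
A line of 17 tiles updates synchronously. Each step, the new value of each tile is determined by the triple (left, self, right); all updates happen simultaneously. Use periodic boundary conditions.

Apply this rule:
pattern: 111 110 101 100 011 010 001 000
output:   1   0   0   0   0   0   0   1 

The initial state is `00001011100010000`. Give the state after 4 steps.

00111100110011100

step 1: 11100001001000111
step 2: 11001100000010011
step 3: 10000001111000001
step 4: 00111100110011100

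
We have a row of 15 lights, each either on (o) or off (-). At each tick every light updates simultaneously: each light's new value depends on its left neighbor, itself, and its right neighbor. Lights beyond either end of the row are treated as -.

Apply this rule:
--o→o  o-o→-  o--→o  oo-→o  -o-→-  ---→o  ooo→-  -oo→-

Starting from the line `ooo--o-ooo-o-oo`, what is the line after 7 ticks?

------o----o--o

--ooo----o----o
oo--ooooo-oooo-
-ooo----o----oo
o--ooooo-oooo-o
-oo----o----o--
o-ooooo-oooo-oo
------o----o--o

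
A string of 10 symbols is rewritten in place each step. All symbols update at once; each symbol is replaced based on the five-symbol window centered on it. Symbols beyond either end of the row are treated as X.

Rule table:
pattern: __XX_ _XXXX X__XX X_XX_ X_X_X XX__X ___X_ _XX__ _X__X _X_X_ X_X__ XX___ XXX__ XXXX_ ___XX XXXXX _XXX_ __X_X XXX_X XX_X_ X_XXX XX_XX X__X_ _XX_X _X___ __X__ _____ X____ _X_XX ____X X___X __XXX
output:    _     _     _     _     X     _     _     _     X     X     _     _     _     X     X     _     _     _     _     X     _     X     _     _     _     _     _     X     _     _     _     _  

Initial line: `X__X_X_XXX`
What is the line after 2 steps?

step 1: ____XX____
step 2: _X_X___X_X

_X_X___X_X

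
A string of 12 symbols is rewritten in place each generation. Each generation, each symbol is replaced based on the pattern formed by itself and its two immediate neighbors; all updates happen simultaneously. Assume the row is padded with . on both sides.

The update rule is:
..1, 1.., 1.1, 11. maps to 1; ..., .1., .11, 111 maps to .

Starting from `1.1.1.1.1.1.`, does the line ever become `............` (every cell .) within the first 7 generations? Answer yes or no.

.1.1.1.1.1.1
1.1.1.1.1.1.  (repeats generation 0; period 2)
generation 7: .1.1.1.1.1.1
generation 7 is .1.1.1.1.1.1, still not uniform .

no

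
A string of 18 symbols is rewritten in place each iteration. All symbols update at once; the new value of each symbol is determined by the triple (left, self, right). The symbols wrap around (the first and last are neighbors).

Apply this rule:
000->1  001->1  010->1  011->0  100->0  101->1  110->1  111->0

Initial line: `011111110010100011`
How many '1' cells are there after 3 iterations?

100000010111101101
101111111000110110
110000001011011011
count of 1: 9

9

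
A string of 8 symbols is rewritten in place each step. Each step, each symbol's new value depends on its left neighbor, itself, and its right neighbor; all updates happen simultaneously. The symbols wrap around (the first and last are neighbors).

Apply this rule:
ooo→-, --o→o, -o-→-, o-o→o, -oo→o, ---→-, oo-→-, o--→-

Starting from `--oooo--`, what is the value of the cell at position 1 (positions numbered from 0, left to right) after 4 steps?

step 1: -oo-----
step 2: oo------
step 3: o------o
step 4: ------oo
position 1 holds -

-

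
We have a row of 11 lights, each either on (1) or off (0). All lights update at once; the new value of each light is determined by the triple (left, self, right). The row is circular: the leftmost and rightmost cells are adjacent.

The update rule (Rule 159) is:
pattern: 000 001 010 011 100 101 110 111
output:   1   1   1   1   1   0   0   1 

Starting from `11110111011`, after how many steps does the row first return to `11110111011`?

11100110011
11011101111
10011001111
01110111111
01100111110
11011111101
10011111001
01111110111
01111100110
11111011101
11110011001
11101110111
11001100111
10111011111
00110011111
11101111110
11001111100
10111111011
00111110011
11111101110
11111001100
11110111011

22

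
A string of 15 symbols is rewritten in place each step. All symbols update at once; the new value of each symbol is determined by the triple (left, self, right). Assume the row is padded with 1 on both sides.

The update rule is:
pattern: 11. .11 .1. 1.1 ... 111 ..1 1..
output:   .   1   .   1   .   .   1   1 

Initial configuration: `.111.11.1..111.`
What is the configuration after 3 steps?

11..11.1.111..1
..111.1.11..111
111..1.11.111..

111..1.11.111..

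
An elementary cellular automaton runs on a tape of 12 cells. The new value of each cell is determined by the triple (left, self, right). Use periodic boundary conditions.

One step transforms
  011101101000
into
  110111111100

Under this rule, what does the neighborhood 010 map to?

At position 8 the neighborhood is 010; the next row has 1 there.

1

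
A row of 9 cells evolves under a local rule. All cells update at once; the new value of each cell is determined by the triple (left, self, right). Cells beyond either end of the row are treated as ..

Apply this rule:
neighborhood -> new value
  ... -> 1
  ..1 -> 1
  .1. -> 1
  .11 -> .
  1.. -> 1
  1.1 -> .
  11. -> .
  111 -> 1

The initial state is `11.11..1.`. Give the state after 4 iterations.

1.1.11111

iteration 1: .....1111
iteration 2: 11111.11.
iteration 3: .111....1
iteration 4: 1.1.11111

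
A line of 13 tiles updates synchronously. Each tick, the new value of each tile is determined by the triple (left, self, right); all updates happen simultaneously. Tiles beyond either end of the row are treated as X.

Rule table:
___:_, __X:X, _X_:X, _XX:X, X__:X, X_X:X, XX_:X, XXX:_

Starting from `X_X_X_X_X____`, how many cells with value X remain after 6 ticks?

XXXXXXXXXX__X
_________XXXX
X_______XX___
XX_____XXXX_X
_XX___XX__XXX
XXXX_XXXXXX__
count of X: 10

10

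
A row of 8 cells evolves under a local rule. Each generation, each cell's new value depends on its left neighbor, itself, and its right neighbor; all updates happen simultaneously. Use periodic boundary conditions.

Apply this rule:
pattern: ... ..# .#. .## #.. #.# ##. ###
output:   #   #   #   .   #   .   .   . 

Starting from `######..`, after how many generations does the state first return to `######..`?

2

......##
######..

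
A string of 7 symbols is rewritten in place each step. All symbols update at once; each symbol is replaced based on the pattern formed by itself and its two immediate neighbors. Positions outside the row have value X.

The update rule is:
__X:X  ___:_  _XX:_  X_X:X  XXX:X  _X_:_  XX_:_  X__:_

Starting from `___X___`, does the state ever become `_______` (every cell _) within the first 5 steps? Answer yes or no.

step 1: __X___X
step 2: _X___X_
step 3: X___X_X
step 4: ___X_X_
step 5: __X_X_X
step 5 is __X_X_X, still not uniform _

no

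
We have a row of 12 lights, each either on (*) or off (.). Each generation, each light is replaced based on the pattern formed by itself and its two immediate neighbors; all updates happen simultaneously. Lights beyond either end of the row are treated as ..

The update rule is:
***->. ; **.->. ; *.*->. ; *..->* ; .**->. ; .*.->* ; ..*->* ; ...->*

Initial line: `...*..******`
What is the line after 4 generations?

generation 1: ******......
generation 2: ......******
generation 3: ******......  (repeats generation 1; period 2)
generation 4: ......******

......******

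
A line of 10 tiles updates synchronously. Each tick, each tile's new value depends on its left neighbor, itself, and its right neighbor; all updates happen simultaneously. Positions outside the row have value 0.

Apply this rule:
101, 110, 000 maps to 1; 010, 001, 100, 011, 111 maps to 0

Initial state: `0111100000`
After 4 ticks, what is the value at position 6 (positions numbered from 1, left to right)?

0000101111
1110010001
0010000100
1000110001
position 6 holds 1

1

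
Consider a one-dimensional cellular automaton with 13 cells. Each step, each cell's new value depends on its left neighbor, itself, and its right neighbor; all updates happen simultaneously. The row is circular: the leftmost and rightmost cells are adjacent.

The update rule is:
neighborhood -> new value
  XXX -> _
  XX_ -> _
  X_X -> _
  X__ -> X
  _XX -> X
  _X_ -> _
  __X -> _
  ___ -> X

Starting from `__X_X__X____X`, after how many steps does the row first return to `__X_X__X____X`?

39

X____X__XXX__
_XXX__X_X__X_
_X__X____X__X
__X__XXX__X__
X__X_X__X__XX
_X____X__X_X_
__XXX__X____X
X_X__X__XXX__
___X__X_X__X_
XX__X____X__X
__X__XXX__X_X
X__X_X__X____
_X____X__XXX_
__XXX__X_X__X
X_X__X____X__
___X__XXX__X_
XX__X_X__X__X
__X____X__X_X
X__XXX__X____
_X_X__X__XXX_
____X__X_X__X
XXX__X____X__
X__X__XXX__X_
_X__X_X__X___
__X____X__XXX
X__XXX__X_X__
_X_X__X____X_
____X__XXX__X
XXX__X_X__X__
X__X____X__X_
_X__XXX__X___
__X_X__X__XXX
X____X__X_X__
_XXX__X____X_
_X__X__XXX__X
__X__X_X__X__
X__X____X__XX
_X__XXX__X_X_
__X_X__X____X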